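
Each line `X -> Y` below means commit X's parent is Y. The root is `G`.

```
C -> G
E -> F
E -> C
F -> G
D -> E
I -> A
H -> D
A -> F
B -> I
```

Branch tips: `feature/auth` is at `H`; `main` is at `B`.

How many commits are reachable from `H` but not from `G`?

5

Reachable from H: {C, D, E, F, G, H}.
Reachable from G: {G}.
In H's history but not G's: {C, D, E, F, H} — 5 commits.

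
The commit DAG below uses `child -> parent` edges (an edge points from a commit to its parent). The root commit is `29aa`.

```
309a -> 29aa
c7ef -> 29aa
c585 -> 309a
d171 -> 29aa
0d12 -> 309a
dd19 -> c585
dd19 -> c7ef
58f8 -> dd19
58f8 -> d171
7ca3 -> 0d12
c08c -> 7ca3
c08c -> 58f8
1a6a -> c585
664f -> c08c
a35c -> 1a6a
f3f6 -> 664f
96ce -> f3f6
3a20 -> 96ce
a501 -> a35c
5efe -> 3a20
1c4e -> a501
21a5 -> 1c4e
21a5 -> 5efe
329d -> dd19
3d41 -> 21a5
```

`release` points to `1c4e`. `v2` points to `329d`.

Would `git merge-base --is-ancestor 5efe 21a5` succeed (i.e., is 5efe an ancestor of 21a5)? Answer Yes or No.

Yes

Ancestors of 21a5 (commits reachable by following parents): {0d12, 1a6a, 1c4e, 21a5, 29aa, 309a, 3a20, 58f8, 5efe, 664f, 7ca3, 96ce, a35c, a501, c08c, c585, c7ef, d171, dd19, f3f6}.
5efe is in that set, so it is an ancestor of 21a5.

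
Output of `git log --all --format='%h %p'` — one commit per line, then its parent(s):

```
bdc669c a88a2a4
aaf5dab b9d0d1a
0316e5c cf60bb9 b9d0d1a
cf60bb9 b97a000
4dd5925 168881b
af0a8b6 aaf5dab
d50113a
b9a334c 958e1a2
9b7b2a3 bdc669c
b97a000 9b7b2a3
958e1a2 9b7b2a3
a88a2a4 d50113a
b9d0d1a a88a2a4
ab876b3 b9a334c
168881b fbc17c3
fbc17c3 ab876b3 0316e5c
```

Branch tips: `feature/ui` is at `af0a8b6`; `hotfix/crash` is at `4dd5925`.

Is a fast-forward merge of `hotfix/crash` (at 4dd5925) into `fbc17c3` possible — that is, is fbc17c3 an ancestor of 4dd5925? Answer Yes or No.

A fast-forward from fbc17c3 to 4dd5925 is possible iff fbc17c3 is an ancestor of 4dd5925.
Ancestors of 4dd5925: {0316e5c, 168881b, 4dd5925, 958e1a2, 9b7b2a3, a88a2a4, ab876b3, b97a000, b9a334c, b9d0d1a, bdc669c, cf60bb9, d50113a, fbc17c3}.
fbc17c3 is among them, so fast-forward is possible.

Yes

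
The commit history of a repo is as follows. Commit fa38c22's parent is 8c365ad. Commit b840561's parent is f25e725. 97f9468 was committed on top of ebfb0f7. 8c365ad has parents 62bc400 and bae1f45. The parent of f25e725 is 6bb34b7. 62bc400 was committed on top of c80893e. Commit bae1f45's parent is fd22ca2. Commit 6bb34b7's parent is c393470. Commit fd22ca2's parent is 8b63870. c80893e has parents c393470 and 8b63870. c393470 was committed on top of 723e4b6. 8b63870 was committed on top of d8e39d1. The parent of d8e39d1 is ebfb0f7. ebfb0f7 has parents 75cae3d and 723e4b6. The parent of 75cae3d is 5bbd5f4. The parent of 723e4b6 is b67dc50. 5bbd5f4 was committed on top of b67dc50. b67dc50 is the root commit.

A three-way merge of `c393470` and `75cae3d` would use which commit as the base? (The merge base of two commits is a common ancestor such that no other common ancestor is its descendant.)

Ancestors of c393470: {723e4b6, b67dc50, c393470}.
Ancestors of 75cae3d: {5bbd5f4, 75cae3d, b67dc50}.
Common ancestors: {b67dc50}.
The only common ancestor is b67dc50, so it is the merge base.

b67dc50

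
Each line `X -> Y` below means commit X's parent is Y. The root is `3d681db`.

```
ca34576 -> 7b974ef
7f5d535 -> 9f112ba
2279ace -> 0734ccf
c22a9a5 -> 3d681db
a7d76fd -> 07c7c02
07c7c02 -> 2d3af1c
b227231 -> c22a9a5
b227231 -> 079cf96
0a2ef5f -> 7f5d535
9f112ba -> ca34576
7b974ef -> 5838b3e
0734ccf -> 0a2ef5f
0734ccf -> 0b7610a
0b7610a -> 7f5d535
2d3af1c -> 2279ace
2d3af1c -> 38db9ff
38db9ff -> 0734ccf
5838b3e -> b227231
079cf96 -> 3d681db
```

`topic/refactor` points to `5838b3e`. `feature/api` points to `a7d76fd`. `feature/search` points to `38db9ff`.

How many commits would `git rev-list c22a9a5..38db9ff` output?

11

Reachable from 38db9ff: {0734ccf, 079cf96, 0a2ef5f, 0b7610a, 38db9ff, 3d681db, 5838b3e, 7b974ef, 7f5d535, 9f112ba, b227231, c22a9a5, ca34576}.
Reachable from c22a9a5: {3d681db, c22a9a5}.
In 38db9ff's history but not c22a9a5's: {0734ccf, 079cf96, 0a2ef5f, 0b7610a, 38db9ff, 5838b3e, 7b974ef, 7f5d535, 9f112ba, b227231, ca34576} — 11 commits.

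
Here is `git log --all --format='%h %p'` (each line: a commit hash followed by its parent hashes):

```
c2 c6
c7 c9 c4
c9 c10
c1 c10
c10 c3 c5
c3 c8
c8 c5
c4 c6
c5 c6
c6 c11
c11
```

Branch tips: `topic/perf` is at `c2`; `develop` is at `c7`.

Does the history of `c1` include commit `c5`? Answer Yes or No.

Ancestors of c1 (commits reachable by following parents): {c1, c10, c11, c3, c5, c6, c8}.
c5 is in that set, so it is an ancestor of c1.

Yes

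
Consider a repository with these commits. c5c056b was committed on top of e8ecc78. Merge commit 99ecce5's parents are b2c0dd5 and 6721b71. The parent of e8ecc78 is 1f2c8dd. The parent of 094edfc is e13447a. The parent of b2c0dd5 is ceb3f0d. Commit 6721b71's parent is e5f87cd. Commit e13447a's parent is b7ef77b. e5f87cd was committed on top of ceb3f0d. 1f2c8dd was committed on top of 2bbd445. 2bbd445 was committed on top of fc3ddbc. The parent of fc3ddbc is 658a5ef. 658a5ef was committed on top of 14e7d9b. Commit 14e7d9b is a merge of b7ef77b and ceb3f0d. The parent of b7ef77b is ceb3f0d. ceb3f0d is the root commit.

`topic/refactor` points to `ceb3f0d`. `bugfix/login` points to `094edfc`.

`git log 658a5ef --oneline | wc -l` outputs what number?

4

Walking parent pointers from 658a5ef: reachable set = {14e7d9b, 658a5ef, b7ef77b, ceb3f0d}.
That is 4 commits.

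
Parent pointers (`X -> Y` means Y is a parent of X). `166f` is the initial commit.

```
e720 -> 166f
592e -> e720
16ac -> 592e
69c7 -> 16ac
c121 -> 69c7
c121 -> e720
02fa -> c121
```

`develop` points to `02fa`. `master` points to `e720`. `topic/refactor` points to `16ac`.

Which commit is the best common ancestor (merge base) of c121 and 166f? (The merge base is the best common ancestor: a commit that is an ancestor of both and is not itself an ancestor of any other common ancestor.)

Ancestors of c121: {166f, 16ac, 592e, 69c7, c121, e720}.
Ancestors of 166f: {166f}.
Common ancestors: {166f}.
The only common ancestor is 166f, so it is the merge base.

166f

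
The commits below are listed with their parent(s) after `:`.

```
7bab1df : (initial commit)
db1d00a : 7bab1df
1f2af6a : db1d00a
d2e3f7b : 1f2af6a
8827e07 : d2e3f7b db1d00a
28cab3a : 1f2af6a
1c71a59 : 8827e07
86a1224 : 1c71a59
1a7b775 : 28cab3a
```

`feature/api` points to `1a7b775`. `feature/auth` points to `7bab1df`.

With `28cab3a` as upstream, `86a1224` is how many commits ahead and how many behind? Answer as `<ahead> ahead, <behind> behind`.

4 ahead, 1 behind

Reachable from 86a1224: {1c71a59, 1f2af6a, 7bab1df, 86a1224, 8827e07, d2e3f7b, db1d00a}.
Reachable from 28cab3a: {1f2af6a, 28cab3a, 7bab1df, db1d00a}.
Only in 86a1224's history (ahead): {1c71a59, 86a1224, 8827e07, d2e3f7b} — 4.
Only in 28cab3a's history (behind): {28cab3a} — 1.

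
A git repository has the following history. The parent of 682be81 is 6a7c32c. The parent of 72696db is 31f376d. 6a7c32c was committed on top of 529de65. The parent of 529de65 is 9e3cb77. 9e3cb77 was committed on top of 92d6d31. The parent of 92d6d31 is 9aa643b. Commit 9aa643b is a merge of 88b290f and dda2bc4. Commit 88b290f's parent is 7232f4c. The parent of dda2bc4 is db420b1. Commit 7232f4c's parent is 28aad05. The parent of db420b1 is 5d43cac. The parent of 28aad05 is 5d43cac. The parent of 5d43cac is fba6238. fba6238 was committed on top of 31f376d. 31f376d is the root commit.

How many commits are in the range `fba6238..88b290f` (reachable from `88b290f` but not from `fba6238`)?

Reachable from 88b290f: {28aad05, 31f376d, 5d43cac, 7232f4c, 88b290f, fba6238}.
Reachable from fba6238: {31f376d, fba6238}.
In 88b290f's history but not fba6238's: {28aad05, 5d43cac, 7232f4c, 88b290f} — 4 commits.

4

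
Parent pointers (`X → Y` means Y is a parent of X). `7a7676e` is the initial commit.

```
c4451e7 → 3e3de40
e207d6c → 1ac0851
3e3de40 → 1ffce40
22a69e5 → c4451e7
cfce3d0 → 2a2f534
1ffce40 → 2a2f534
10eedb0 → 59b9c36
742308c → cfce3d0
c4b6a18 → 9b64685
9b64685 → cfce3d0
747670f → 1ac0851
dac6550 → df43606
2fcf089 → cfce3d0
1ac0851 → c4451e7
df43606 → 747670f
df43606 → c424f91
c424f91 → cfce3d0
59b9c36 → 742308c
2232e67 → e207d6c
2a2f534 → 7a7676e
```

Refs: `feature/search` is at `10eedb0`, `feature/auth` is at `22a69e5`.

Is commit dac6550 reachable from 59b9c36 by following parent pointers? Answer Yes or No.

No

Ancestors of 59b9c36: {2a2f534, 59b9c36, 742308c, 7a7676e, cfce3d0}.
dac6550 is not in that set, so it is not an ancestor of 59b9c36.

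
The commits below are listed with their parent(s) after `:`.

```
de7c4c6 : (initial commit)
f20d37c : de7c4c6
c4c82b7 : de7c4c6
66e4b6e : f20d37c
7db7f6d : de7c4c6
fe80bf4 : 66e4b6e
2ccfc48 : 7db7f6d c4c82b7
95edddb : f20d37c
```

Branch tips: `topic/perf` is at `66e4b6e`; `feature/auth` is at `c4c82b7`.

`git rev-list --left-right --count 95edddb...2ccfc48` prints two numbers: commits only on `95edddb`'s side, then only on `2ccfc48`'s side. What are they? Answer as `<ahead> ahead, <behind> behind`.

2 ahead, 3 behind

Reachable from 95edddb: {95edddb, de7c4c6, f20d37c}.
Reachable from 2ccfc48: {2ccfc48, 7db7f6d, c4c82b7, de7c4c6}.
Only in 95edddb's history (ahead): {95edddb, f20d37c} — 2.
Only in 2ccfc48's history (behind): {2ccfc48, 7db7f6d, c4c82b7} — 3.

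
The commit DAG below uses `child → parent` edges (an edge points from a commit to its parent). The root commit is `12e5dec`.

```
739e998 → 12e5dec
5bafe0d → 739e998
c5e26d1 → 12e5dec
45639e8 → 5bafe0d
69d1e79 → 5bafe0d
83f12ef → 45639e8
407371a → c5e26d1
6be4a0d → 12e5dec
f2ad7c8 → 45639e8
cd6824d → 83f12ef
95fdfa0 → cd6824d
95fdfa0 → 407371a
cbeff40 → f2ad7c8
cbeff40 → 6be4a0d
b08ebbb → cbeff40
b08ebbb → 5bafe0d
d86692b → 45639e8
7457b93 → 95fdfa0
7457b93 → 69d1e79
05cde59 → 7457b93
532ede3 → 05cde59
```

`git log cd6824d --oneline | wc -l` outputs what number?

6

Walking parent pointers from cd6824d: reachable set = {12e5dec, 45639e8, 5bafe0d, 739e998, 83f12ef, cd6824d}.
That is 6 commits.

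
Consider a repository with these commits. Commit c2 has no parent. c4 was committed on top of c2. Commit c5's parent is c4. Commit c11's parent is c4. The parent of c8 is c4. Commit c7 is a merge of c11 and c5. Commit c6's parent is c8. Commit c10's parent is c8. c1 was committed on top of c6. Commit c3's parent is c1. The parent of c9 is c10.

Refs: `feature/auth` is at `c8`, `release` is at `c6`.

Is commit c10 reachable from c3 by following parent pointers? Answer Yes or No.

No

Ancestors of c3: {c1, c2, c3, c4, c6, c8}.
c10 is not in that set, so it is not an ancestor of c3.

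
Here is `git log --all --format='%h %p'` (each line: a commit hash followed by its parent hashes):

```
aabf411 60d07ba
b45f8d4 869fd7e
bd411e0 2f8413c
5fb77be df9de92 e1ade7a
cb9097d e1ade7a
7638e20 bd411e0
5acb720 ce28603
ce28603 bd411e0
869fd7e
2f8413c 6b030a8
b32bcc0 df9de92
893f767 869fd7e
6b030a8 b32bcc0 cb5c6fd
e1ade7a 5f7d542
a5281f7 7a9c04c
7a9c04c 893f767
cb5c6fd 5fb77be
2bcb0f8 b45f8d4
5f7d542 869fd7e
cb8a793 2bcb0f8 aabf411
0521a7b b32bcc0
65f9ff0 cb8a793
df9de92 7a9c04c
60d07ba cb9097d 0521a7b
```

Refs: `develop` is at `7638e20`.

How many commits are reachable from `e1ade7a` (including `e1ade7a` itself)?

Walking parent pointers from e1ade7a: reachable set = {5f7d542, 869fd7e, e1ade7a}.
That is 3 commits.

3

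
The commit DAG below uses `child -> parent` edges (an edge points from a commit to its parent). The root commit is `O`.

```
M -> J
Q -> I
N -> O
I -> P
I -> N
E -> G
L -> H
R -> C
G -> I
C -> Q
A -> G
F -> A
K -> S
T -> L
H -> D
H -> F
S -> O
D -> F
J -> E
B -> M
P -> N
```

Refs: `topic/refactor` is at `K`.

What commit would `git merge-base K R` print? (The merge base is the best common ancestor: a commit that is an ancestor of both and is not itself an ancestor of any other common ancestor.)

Ancestors of K: {K, O, S}.
Ancestors of R: {C, I, N, O, P, Q, R}.
Common ancestors: {O}.
The only common ancestor is O, so it is the merge base.

O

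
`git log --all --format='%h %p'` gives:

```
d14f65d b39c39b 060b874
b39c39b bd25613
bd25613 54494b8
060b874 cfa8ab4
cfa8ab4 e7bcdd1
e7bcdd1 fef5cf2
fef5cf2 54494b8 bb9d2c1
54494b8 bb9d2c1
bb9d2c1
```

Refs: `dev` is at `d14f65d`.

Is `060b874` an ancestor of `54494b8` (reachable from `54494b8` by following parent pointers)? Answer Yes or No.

No

Ancestors of 54494b8: {54494b8, bb9d2c1}.
060b874 is not in that set, so it is not an ancestor of 54494b8.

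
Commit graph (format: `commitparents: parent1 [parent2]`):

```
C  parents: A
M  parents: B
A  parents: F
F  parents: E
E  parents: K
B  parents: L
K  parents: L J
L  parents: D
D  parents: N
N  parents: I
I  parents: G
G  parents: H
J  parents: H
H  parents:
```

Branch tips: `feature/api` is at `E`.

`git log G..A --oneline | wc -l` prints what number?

9

Reachable from A: {A, D, E, F, G, H, I, J, K, L, N}.
Reachable from G: {G, H}.
In A's history but not G's: {A, D, E, F, I, J, K, L, N} — 9 commits.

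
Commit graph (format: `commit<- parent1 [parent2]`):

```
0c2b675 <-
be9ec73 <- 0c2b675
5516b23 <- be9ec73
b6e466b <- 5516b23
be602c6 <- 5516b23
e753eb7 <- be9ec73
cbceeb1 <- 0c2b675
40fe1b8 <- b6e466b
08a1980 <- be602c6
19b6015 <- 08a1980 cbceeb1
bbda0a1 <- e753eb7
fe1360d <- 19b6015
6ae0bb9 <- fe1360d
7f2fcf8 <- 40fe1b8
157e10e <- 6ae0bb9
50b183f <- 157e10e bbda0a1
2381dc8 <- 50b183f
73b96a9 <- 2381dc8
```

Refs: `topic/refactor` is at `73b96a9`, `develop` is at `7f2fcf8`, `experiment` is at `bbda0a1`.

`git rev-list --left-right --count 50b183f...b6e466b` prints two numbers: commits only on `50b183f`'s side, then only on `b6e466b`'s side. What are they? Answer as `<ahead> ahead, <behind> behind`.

Reachable from 50b183f: {08a1980, 0c2b675, 157e10e, 19b6015, 50b183f, 5516b23, 6ae0bb9, bbda0a1, be602c6, be9ec73, cbceeb1, e753eb7, fe1360d}.
Reachable from b6e466b: {0c2b675, 5516b23, b6e466b, be9ec73}.
Only in 50b183f's history (ahead): {08a1980, 157e10e, 19b6015, 50b183f, 6ae0bb9, bbda0a1, be602c6, cbceeb1, e753eb7, fe1360d} — 10.
Only in b6e466b's history (behind): {b6e466b} — 1.

10 ahead, 1 behind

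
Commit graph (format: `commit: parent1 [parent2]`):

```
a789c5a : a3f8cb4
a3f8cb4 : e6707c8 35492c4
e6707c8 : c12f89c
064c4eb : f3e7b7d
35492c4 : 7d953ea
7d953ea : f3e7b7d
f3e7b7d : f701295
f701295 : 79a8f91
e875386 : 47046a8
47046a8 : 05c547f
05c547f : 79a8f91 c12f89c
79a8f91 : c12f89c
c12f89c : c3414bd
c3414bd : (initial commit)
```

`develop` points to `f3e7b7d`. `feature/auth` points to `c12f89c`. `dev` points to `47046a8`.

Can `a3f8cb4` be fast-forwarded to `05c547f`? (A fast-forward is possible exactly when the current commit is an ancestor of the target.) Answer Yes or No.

A fast-forward from a3f8cb4 to 05c547f is possible iff a3f8cb4 is an ancestor of 05c547f.
Ancestors of 05c547f: {05c547f, 79a8f91, c12f89c, c3414bd}.
a3f8cb4 is not among them, so fast-forward is not possible.

No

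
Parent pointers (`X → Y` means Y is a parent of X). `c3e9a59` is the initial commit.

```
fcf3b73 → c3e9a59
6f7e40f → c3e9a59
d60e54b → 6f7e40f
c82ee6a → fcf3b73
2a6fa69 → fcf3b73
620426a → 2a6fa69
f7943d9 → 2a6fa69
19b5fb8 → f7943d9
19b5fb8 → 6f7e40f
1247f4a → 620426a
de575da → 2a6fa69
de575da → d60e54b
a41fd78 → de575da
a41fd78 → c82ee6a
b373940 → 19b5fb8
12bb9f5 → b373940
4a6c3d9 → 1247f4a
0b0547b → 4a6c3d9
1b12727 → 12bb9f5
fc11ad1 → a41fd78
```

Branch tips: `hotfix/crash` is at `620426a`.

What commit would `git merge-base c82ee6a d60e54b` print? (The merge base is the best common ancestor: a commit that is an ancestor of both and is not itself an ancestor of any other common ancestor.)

Ancestors of c82ee6a: {c3e9a59, c82ee6a, fcf3b73}.
Ancestors of d60e54b: {6f7e40f, c3e9a59, d60e54b}.
Common ancestors: {c3e9a59}.
The only common ancestor is c3e9a59, so it is the merge base.

c3e9a59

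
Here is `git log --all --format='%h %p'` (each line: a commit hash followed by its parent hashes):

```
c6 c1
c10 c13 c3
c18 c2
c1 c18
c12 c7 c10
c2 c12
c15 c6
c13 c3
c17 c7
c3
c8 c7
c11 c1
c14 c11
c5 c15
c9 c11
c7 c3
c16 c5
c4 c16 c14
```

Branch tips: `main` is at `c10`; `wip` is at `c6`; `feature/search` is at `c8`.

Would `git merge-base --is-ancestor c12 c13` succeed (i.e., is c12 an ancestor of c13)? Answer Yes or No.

No

Ancestors of c13: {c13, c3}.
c12 is not in that set, so it is not an ancestor of c13.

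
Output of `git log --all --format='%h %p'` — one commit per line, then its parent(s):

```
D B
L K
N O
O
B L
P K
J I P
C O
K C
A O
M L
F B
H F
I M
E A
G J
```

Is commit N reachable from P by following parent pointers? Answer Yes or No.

Ancestors of P: {C, K, O, P}.
N is not in that set, so it is not an ancestor of P.

No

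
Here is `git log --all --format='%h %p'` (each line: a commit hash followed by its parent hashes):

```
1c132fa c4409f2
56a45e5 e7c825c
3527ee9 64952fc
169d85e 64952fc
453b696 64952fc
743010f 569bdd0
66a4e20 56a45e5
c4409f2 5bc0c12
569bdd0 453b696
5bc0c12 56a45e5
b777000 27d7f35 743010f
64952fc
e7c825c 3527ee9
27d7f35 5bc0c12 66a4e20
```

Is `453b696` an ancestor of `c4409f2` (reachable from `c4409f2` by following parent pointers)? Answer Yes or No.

No

Ancestors of c4409f2: {3527ee9, 56a45e5, 5bc0c12, 64952fc, c4409f2, e7c825c}.
453b696 is not in that set, so it is not an ancestor of c4409f2.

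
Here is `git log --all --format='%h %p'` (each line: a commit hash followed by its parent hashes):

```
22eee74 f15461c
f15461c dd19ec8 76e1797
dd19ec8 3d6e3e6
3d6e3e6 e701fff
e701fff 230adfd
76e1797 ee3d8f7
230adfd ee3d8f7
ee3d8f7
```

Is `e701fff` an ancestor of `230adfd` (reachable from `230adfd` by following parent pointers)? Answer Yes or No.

Ancestors of 230adfd: {230adfd, ee3d8f7}.
e701fff is not in that set, so it is not an ancestor of 230adfd.

No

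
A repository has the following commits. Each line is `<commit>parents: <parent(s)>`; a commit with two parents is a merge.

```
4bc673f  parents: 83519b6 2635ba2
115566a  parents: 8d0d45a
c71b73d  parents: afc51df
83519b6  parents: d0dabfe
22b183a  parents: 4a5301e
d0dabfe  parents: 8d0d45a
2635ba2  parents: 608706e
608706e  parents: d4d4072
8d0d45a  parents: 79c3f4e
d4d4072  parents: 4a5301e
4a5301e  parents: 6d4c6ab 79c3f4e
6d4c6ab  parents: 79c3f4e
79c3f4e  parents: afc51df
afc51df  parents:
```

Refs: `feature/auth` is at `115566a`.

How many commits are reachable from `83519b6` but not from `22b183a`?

3

Reachable from 83519b6: {79c3f4e, 83519b6, 8d0d45a, afc51df, d0dabfe}.
Reachable from 22b183a: {22b183a, 4a5301e, 6d4c6ab, 79c3f4e, afc51df}.
In 83519b6's history but not 22b183a's: {83519b6, 8d0d45a, d0dabfe} — 3 commits.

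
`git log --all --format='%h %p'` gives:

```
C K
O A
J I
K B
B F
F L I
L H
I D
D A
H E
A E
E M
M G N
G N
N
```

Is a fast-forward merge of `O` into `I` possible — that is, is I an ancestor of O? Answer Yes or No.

A fast-forward from I to O is possible iff I is an ancestor of O.
Ancestors of O: {A, E, G, M, N, O}.
I is not among them, so fast-forward is not possible.

No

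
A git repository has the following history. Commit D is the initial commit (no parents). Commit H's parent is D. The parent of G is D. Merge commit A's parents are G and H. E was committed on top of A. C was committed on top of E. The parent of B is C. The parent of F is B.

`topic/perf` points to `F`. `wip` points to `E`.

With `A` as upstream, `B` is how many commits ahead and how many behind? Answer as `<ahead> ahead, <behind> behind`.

Reachable from B: {A, B, C, D, E, G, H}.
Reachable from A: {A, D, G, H}.
Only in B's history (ahead): {B, C, E} — 3.
Only in A's history (behind): {} — 0.

3 ahead, 0 behind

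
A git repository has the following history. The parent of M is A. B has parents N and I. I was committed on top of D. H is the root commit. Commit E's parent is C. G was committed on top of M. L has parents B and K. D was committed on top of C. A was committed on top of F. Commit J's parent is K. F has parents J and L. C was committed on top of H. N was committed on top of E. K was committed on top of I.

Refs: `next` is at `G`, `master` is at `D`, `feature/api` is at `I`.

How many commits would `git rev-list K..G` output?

9

Reachable from G: {A, B, C, D, E, F, G, H, I, J, K, L, M, N}.
Reachable from K: {C, D, H, I, K}.
In G's history but not K's: {A, B, E, F, G, J, L, M, N} — 9 commits.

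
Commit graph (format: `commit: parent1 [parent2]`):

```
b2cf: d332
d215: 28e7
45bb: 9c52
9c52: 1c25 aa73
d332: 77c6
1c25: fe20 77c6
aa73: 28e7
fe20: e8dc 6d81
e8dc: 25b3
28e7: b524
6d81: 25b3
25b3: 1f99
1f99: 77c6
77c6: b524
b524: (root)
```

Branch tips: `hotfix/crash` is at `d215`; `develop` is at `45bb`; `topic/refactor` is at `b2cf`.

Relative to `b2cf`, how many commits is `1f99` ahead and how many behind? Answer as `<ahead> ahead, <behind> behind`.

1 ahead, 2 behind

Reachable from 1f99: {1f99, 77c6, b524}.
Reachable from b2cf: {77c6, b2cf, b524, d332}.
Only in 1f99's history (ahead): {1f99} — 1.
Only in b2cf's history (behind): {b2cf, d332} — 2.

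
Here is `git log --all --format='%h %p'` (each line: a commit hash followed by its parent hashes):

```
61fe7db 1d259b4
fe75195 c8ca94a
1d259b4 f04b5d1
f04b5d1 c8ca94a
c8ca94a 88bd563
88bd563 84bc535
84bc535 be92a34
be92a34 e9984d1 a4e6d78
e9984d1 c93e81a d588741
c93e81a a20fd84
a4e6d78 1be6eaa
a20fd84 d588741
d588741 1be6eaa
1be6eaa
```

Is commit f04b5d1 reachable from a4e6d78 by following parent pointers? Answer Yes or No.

No

Ancestors of a4e6d78: {1be6eaa, a4e6d78}.
f04b5d1 is not in that set, so it is not an ancestor of a4e6d78.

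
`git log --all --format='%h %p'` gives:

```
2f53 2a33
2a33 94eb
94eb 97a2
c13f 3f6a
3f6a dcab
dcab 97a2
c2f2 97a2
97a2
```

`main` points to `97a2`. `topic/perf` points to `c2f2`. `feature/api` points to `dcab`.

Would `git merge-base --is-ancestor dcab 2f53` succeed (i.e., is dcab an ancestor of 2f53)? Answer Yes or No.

Ancestors of 2f53: {2a33, 2f53, 94eb, 97a2}.
dcab is not in that set, so it is not an ancestor of 2f53.

No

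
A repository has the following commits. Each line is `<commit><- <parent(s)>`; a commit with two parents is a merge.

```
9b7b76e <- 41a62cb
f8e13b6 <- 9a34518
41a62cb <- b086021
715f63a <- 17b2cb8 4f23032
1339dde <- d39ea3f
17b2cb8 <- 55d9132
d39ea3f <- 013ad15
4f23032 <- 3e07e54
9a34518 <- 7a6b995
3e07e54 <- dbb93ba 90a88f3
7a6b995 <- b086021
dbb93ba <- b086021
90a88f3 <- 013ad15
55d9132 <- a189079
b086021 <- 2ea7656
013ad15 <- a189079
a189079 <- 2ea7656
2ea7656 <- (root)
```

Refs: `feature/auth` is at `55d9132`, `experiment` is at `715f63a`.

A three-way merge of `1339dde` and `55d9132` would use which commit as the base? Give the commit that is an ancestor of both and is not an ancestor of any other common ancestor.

Ancestors of 1339dde: {013ad15, 1339dde, 2ea7656, a189079, d39ea3f}.
Ancestors of 55d9132: {2ea7656, 55d9132, a189079}.
Common ancestors: {2ea7656, a189079}.
Among these, a189079 is not an ancestor of any other common ancestor — it is the merge base.

a189079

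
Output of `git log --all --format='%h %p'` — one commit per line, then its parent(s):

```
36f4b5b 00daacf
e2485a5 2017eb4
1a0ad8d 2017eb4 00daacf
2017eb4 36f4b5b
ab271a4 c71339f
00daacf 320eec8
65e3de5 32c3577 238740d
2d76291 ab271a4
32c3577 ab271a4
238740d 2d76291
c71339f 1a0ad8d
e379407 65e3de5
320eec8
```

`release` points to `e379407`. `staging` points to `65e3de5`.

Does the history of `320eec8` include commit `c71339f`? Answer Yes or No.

Ancestors of 320eec8: {320eec8}.
c71339f is not in that set, so it is not an ancestor of 320eec8.

No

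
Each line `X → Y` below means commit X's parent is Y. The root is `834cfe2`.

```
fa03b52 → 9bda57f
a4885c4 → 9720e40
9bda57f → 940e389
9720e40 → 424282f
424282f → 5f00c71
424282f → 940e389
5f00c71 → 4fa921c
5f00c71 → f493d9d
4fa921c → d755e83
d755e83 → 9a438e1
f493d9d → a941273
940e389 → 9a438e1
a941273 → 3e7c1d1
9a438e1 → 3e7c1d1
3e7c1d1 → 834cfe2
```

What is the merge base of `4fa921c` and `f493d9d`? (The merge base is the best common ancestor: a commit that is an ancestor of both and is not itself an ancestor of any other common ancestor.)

3e7c1d1

Ancestors of 4fa921c: {3e7c1d1, 4fa921c, 834cfe2, 9a438e1, d755e83}.
Ancestors of f493d9d: {3e7c1d1, 834cfe2, a941273, f493d9d}.
Common ancestors: {3e7c1d1, 834cfe2}.
Among these, 3e7c1d1 is not an ancestor of any other common ancestor — it is the merge base.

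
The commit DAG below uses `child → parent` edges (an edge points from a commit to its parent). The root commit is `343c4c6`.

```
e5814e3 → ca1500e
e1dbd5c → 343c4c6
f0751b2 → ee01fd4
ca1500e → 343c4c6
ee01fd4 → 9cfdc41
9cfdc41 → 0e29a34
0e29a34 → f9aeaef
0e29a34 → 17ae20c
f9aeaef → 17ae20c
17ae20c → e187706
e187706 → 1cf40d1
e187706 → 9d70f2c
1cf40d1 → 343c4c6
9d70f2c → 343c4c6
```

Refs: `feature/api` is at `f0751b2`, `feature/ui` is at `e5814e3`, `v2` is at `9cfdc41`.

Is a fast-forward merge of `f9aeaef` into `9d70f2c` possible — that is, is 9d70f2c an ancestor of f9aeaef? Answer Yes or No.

Yes

A fast-forward from 9d70f2c to f9aeaef is possible iff 9d70f2c is an ancestor of f9aeaef.
Ancestors of f9aeaef: {17ae20c, 1cf40d1, 343c4c6, 9d70f2c, e187706, f9aeaef}.
9d70f2c is among them, so fast-forward is possible.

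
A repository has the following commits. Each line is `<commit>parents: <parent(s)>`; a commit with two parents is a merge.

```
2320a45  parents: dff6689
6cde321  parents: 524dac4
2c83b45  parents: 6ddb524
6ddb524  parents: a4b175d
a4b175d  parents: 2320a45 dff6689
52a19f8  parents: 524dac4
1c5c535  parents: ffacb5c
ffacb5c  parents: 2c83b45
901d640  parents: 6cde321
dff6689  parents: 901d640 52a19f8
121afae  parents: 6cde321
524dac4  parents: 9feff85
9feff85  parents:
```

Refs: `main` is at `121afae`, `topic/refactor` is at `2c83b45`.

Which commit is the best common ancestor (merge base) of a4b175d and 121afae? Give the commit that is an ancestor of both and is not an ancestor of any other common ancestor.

Ancestors of a4b175d: {2320a45, 524dac4, 52a19f8, 6cde321, 901d640, 9feff85, a4b175d, dff6689}.
Ancestors of 121afae: {121afae, 524dac4, 6cde321, 9feff85}.
Common ancestors: {524dac4, 6cde321, 9feff85}.
Among these, 6cde321 is not an ancestor of any other common ancestor — it is the merge base.

6cde321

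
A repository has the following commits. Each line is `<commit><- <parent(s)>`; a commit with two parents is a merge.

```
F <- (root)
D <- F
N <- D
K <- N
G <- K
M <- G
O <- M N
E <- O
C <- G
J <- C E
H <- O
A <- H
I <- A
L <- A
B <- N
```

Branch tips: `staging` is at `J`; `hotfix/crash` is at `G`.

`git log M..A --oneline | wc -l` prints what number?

3

Reachable from A: {A, D, F, G, H, K, M, N, O}.
Reachable from M: {D, F, G, K, M, N}.
In A's history but not M's: {A, H, O} — 3 commits.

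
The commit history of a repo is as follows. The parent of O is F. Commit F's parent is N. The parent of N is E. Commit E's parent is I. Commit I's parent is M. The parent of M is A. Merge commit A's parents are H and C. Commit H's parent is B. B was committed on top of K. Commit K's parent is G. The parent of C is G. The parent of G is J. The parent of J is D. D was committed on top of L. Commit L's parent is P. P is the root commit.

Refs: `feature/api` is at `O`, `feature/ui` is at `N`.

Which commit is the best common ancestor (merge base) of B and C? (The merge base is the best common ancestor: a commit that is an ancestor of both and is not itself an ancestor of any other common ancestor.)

G

Ancestors of B: {B, D, G, J, K, L, P}.
Ancestors of C: {C, D, G, J, L, P}.
Common ancestors: {D, G, J, L, P}.
Among these, G is not an ancestor of any other common ancestor — it is the merge base.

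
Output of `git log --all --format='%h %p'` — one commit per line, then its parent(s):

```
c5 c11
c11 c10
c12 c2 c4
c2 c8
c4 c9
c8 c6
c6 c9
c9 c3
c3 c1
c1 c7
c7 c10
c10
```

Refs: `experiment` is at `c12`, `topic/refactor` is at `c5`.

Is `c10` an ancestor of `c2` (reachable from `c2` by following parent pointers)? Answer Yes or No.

Ancestors of c2 (commits reachable by following parents): {c1, c10, c2, c3, c6, c7, c8, c9}.
c10 is in that set, so it is an ancestor of c2.

Yes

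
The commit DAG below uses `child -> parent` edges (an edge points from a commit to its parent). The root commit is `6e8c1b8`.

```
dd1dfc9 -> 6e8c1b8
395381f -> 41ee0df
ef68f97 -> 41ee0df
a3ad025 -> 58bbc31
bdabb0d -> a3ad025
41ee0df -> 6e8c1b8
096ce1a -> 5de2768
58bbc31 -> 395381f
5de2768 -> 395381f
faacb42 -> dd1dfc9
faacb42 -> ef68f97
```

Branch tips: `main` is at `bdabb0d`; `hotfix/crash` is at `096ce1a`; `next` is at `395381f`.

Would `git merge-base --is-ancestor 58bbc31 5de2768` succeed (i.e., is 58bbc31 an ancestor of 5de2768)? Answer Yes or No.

Ancestors of 5de2768: {395381f, 41ee0df, 5de2768, 6e8c1b8}.
58bbc31 is not in that set, so it is not an ancestor of 5de2768.

No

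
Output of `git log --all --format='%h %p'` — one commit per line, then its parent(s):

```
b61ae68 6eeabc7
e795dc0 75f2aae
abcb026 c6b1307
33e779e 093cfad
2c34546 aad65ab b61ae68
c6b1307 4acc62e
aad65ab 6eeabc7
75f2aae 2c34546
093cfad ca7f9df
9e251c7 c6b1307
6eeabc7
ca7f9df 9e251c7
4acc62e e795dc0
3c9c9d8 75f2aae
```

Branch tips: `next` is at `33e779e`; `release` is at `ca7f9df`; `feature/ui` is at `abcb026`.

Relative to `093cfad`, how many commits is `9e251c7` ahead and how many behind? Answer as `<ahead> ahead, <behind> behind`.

0 ahead, 2 behind

Reachable from 9e251c7: {2c34546, 4acc62e, 6eeabc7, 75f2aae, 9e251c7, aad65ab, b61ae68, c6b1307, e795dc0}.
Reachable from 093cfad: {093cfad, 2c34546, 4acc62e, 6eeabc7, 75f2aae, 9e251c7, aad65ab, b61ae68, c6b1307, ca7f9df, e795dc0}.
Only in 9e251c7's history (ahead): {} — 0.
Only in 093cfad's history (behind): {093cfad, ca7f9df} — 2.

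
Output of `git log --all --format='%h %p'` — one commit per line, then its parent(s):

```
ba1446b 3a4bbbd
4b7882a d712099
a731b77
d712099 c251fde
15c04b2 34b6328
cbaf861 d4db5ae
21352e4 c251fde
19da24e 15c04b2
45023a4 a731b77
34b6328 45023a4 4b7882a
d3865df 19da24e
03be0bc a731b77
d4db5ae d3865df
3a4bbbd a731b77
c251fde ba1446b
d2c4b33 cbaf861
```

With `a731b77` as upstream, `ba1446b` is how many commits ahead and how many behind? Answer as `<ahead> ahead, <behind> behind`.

Reachable from ba1446b: {3a4bbbd, a731b77, ba1446b}.
Reachable from a731b77: {a731b77}.
Only in ba1446b's history (ahead): {3a4bbbd, ba1446b} — 2.
Only in a731b77's history (behind): {} — 0.

2 ahead, 0 behind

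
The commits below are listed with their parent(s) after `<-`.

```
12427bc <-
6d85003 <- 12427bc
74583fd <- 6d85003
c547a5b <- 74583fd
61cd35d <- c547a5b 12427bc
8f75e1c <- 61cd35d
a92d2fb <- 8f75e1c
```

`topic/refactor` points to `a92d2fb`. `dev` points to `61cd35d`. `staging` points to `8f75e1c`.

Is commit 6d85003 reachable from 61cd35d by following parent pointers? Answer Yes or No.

Ancestors of 61cd35d (commits reachable by following parents): {12427bc, 61cd35d, 6d85003, 74583fd, c547a5b}.
6d85003 is in that set, so it is an ancestor of 61cd35d.

Yes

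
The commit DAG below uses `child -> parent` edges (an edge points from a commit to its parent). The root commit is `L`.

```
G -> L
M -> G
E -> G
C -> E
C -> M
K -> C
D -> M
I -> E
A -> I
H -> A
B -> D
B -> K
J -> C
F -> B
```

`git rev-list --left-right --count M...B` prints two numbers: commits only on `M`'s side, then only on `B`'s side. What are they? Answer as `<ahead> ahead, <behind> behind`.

0 ahead, 5 behind

Reachable from M: {G, L, M}.
Reachable from B: {B, C, D, E, G, K, L, M}.
Only in M's history (ahead): {} — 0.
Only in B's history (behind): {B, C, D, E, K} — 5.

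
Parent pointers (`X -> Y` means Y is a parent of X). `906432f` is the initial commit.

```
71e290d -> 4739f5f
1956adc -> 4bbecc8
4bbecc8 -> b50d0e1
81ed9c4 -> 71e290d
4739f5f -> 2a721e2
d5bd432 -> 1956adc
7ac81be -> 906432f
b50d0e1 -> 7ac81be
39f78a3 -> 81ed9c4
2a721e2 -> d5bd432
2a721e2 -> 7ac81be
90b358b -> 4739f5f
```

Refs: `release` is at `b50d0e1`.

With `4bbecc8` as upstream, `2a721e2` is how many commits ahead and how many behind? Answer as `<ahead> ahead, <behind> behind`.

Reachable from 2a721e2: {1956adc, 2a721e2, 4bbecc8, 7ac81be, 906432f, b50d0e1, d5bd432}.
Reachable from 4bbecc8: {4bbecc8, 7ac81be, 906432f, b50d0e1}.
Only in 2a721e2's history (ahead): {1956adc, 2a721e2, d5bd432} — 3.
Only in 4bbecc8's history (behind): {} — 0.

3 ahead, 0 behind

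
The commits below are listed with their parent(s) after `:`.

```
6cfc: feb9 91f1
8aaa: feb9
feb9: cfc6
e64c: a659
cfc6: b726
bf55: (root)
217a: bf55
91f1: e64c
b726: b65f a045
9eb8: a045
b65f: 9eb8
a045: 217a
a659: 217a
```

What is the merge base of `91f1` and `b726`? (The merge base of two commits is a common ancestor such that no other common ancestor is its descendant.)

217a

Ancestors of 91f1: {217a, 91f1, a659, bf55, e64c}.
Ancestors of b726: {217a, 9eb8, a045, b65f, b726, bf55}.
Common ancestors: {217a, bf55}.
Among these, 217a is not an ancestor of any other common ancestor — it is the merge base.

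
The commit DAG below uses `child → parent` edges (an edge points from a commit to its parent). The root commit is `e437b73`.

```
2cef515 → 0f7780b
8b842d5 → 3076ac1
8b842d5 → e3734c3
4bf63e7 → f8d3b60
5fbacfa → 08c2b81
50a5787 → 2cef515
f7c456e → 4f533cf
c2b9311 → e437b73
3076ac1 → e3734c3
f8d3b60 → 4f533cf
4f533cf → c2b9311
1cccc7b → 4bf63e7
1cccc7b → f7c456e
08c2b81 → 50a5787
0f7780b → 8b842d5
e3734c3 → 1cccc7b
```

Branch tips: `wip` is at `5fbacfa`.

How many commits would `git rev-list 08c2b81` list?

14

Walking parent pointers from 08c2b81: reachable set = {08c2b81, 0f7780b, 1cccc7b, 2cef515, 3076ac1, 4bf63e7, 4f533cf, 50a5787, 8b842d5, c2b9311, e3734c3, e437b73, f7c456e, f8d3b60}.
That is 14 commits.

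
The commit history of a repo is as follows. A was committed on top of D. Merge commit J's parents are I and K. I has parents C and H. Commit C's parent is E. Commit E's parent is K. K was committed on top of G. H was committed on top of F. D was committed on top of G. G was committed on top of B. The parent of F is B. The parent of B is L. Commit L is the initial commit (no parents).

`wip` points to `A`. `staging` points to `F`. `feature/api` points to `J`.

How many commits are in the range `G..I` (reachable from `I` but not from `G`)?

Reachable from I: {B, C, E, F, G, H, I, K, L}.
Reachable from G: {B, G, L}.
In I's history but not G's: {C, E, F, H, I, K} — 6 commits.

6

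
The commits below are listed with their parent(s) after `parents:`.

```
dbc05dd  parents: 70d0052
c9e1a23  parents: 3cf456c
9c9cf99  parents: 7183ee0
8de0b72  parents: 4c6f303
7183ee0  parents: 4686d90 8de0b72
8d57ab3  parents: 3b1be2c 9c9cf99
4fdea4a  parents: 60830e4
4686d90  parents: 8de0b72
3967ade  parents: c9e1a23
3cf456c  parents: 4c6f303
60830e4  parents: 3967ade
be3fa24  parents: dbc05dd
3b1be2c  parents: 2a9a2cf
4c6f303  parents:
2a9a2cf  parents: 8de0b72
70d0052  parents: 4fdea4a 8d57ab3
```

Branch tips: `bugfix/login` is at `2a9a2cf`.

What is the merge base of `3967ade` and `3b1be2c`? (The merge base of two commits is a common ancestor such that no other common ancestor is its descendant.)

4c6f303

Ancestors of 3967ade: {3967ade, 3cf456c, 4c6f303, c9e1a23}.
Ancestors of 3b1be2c: {2a9a2cf, 3b1be2c, 4c6f303, 8de0b72}.
Common ancestors: {4c6f303}.
The only common ancestor is 4c6f303, so it is the merge base.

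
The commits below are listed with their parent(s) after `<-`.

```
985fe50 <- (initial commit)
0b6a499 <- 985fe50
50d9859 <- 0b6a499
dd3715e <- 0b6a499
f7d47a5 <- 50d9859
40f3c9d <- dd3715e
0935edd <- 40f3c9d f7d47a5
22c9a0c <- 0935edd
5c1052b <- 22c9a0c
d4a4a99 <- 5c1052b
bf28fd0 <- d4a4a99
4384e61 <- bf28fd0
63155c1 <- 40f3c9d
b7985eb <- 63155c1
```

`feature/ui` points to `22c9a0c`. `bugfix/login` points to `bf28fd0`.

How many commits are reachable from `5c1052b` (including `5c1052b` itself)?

9

Walking parent pointers from 5c1052b: reachable set = {0935edd, 0b6a499, 22c9a0c, 40f3c9d, 50d9859, 5c1052b, 985fe50, dd3715e, f7d47a5}.
That is 9 commits.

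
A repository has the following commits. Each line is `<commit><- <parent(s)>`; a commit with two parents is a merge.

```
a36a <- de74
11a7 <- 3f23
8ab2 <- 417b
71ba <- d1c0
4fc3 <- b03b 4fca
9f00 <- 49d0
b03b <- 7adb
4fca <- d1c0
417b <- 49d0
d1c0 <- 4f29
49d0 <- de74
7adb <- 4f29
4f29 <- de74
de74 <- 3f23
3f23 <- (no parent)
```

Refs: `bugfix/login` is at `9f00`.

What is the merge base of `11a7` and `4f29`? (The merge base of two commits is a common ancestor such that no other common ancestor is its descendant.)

3f23

Ancestors of 11a7: {11a7, 3f23}.
Ancestors of 4f29: {3f23, 4f29, de74}.
Common ancestors: {3f23}.
The only common ancestor is 3f23, so it is the merge base.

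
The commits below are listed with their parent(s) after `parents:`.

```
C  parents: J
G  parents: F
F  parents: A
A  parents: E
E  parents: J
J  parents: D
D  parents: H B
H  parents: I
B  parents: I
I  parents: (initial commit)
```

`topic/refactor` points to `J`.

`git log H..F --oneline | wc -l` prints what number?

6

Reachable from F: {A, B, D, E, F, H, I, J}.
Reachable from H: {H, I}.
In F's history but not H's: {A, B, D, E, F, J} — 6 commits.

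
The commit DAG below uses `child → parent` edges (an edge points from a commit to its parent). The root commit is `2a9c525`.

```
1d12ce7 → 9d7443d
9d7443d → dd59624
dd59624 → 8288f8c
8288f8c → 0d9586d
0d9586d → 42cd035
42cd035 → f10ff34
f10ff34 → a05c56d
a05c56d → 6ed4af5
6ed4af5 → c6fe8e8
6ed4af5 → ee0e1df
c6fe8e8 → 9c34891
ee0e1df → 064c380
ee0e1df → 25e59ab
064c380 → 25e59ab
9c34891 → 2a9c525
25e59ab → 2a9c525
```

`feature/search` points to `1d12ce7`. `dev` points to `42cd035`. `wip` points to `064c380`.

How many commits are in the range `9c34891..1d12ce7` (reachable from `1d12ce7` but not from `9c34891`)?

13

Reachable from 1d12ce7: {064c380, 0d9586d, 1d12ce7, 25e59ab, 2a9c525, 42cd035, 6ed4af5, 8288f8c, 9c34891, 9d7443d, a05c56d, c6fe8e8, dd59624, ee0e1df, f10ff34}.
Reachable from 9c34891: {2a9c525, 9c34891}.
In 1d12ce7's history but not 9c34891's: {064c380, 0d9586d, 1d12ce7, 25e59ab, 42cd035, 6ed4af5, 8288f8c, 9d7443d, a05c56d, c6fe8e8, dd59624, ee0e1df, f10ff34} — 13 commits.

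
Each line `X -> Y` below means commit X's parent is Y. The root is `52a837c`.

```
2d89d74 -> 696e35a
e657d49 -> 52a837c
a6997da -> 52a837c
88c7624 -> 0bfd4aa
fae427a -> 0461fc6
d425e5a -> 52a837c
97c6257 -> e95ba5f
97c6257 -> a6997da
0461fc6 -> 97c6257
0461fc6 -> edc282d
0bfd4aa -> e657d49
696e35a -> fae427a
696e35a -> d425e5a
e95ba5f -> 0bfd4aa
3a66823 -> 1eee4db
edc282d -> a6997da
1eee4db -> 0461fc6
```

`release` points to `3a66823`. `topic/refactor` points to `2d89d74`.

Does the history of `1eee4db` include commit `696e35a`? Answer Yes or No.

No

Ancestors of 1eee4db: {0461fc6, 0bfd4aa, 1eee4db, 52a837c, 97c6257, a6997da, e657d49, e95ba5f, edc282d}.
696e35a is not in that set, so it is not an ancestor of 1eee4db.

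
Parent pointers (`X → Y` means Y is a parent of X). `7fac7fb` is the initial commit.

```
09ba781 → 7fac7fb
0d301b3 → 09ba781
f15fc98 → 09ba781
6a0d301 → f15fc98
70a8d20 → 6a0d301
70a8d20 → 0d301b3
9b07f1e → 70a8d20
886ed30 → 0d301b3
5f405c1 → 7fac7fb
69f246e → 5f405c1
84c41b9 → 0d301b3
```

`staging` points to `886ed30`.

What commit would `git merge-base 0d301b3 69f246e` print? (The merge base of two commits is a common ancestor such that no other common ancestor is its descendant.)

7fac7fb

Ancestors of 0d301b3: {09ba781, 0d301b3, 7fac7fb}.
Ancestors of 69f246e: {5f405c1, 69f246e, 7fac7fb}.
Common ancestors: {7fac7fb}.
The only common ancestor is 7fac7fb, so it is the merge base.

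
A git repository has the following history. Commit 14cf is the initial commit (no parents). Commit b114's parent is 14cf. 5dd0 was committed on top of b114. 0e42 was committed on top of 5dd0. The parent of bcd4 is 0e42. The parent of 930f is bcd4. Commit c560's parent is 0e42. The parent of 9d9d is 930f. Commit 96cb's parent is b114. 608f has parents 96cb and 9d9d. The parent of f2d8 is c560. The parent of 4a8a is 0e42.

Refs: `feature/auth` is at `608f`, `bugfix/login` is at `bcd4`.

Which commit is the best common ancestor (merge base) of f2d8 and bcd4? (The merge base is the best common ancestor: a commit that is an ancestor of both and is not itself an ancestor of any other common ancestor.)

0e42

Ancestors of f2d8: {0e42, 14cf, 5dd0, b114, c560, f2d8}.
Ancestors of bcd4: {0e42, 14cf, 5dd0, b114, bcd4}.
Common ancestors: {0e42, 14cf, 5dd0, b114}.
Among these, 0e42 is not an ancestor of any other common ancestor — it is the merge base.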